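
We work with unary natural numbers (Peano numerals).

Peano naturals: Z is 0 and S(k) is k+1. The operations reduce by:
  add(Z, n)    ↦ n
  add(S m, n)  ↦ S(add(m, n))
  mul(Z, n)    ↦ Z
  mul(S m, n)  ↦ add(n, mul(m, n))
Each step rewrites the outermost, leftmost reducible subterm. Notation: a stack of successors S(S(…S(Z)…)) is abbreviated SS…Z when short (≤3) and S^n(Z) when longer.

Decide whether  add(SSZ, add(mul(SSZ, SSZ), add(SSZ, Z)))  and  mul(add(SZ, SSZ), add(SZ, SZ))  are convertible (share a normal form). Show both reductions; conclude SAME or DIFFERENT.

Term A:
  start: add(SSZ, add(mul(SSZ, SSZ), add(SSZ, Z)))
  step 1: S(add(SZ, add(mul(SSZ, SSZ), add(SSZ, Z))))
  step 2: S(S(add(Z, add(mul(SSZ, SSZ), add(SSZ, Z)))))
  step 3: S(S(add(mul(SSZ, SSZ), add(SSZ, Z))))
  step 4: S(S(add(add(SSZ, mul(SZ, SSZ)), add(SSZ, Z))))
  step 5: S(S(add(S(add(SZ, mul(SZ, SSZ))), add(SSZ, Z))))
  step 6: S(S(S(add(add(SZ, mul(SZ, SSZ)), add(SSZ, Z)))))
  step 7: S(S(S(add(S(add(Z, mul(SZ, SSZ))), add(SSZ, Z)))))
  step 8: S(S(S(S(add(add(Z, mul(SZ, SSZ)), add(SSZ, Z))))))
  step 9: S(S(S(S(add(mul(SZ, SSZ), add(SSZ, Z))))))
  step 10: S(S(S(S(add(add(SSZ, mul(Z, SSZ)), add(SSZ, Z))))))
  step 11: S(S(S(S(add(S(add(SZ, mul(Z, SSZ))), add(SSZ, Z))))))
  step 12: S(S(S(S(S(add(add(SZ, mul(Z, SSZ)), add(SSZ, Z)))))))
  step 13: S(S(S(S(S(add(S(add(Z, mul(Z, SSZ))), add(SSZ, Z)))))))
  step 14: S(S(S(S(S(S(add(add(Z, mul(Z, SSZ)), add(SSZ, Z))))))))
  step 15: S(S(S(S(S(S(add(mul(Z, SSZ), add(SSZ, Z))))))))
  step 16: S(S(S(S(S(S(add(Z, add(SSZ, Z))))))))
  step 17: S(S(S(S(S(S(add(SSZ, Z)))))))
  step 18: S(S(S(S(S(S(S(add(SZ, Z))))))))
  step 19: S(S(S(S(S(S(S(S(add(Z, Z)))))))))
  step 20: S^8(Z)

Term B:
  start: mul(add(SZ, SSZ), add(SZ, SZ))
  step 1: mul(S(add(Z, SSZ)), add(SZ, SZ))
  step 2: add(add(SZ, SZ), mul(add(Z, SSZ), add(SZ, SZ)))
  step 3: add(S(add(Z, SZ)), mul(add(Z, SSZ), add(SZ, SZ)))
  step 4: S(add(add(Z, SZ), mul(add(Z, SSZ), add(SZ, SZ))))
  step 5: S(add(SZ, mul(add(Z, SSZ), add(SZ, SZ))))
  step 6: S(S(add(Z, mul(add(Z, SSZ), add(SZ, SZ)))))
  step 7: S(S(mul(add(Z, SSZ), add(SZ, SZ))))
  step 8: S(S(mul(SSZ, add(SZ, SZ))))
  step 9: S(S(add(add(SZ, SZ), mul(SZ, add(SZ, SZ)))))
  step 10: S(S(add(S(add(Z, SZ)), mul(SZ, add(SZ, SZ)))))
  step 11: S(S(S(add(add(Z, SZ), mul(SZ, add(SZ, SZ))))))
  step 12: S(S(S(add(SZ, mul(SZ, add(SZ, SZ))))))
  step 13: S(S(S(S(add(Z, mul(SZ, add(SZ, SZ)))))))
  step 14: S(S(S(S(mul(SZ, add(SZ, SZ))))))
  step 15: S(S(S(S(add(add(SZ, SZ), mul(Z, add(SZ, SZ)))))))
  step 16: S(S(S(S(add(S(add(Z, SZ)), mul(Z, add(SZ, SZ)))))))
  step 17: S(S(S(S(S(add(add(Z, SZ), mul(Z, add(SZ, SZ))))))))
  step 18: S(S(S(S(S(add(SZ, mul(Z, add(SZ, SZ))))))))
  step 19: S(S(S(S(S(S(add(Z, mul(Z, add(SZ, SZ)))))))))
  step 20: S(S(S(S(S(S(mul(Z, add(SZ, SZ))))))))
  step 21: S^6(Z)

Answer: DIFFERENT — A ⇓ S^8(Z), B ⇓ S^6(Z)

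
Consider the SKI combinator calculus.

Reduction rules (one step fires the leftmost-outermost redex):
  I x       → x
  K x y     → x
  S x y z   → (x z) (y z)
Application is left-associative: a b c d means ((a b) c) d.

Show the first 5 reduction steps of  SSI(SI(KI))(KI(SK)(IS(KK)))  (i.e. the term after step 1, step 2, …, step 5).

  start: SSI(SI(KI))(KI(SK)(IS(KK)))
  →1  S(SI(KI))(I(SI(KI)))(KI(SK)(IS(KK)))
  →2  SI(KI)(KI(SK)(IS(KK)))(I(SI(KI))(KI(SK)(IS(KK))))
  →3  I(KI(SK)(IS(KK)))(KI(KI(SK)(IS(KK))))(I(SI(KI))(KI(SK)(IS(KK))))
  →4  KI(SK)(IS(KK))(KI(KI(SK)(IS(KK))))(I(SI(KI))(KI(SK)(IS(KK))))
  →5  I(IS(KK))(KI(KI(SK)(IS(KK))))(I(SI(KI))(KI(SK)(IS(KK))))

Answer: after 5 steps: I(IS(KK))(KI(KI(SK)(IS(KK))))(I(SI(KI))(KI(SK)(IS(KK))))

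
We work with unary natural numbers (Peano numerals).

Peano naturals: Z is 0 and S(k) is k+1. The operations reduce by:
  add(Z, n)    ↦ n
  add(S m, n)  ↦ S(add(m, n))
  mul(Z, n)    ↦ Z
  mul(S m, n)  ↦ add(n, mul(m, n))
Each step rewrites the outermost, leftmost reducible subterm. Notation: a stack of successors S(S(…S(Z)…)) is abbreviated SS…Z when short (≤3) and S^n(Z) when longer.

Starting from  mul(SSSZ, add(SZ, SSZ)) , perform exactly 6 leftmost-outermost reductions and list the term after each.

  start: mul(SSSZ, add(SZ, SSZ))
  [1] add(add(SZ, SSZ), mul(SSZ, add(SZ, SSZ)))
  [2] add(S(add(Z, SSZ)), mul(SSZ, add(SZ, SSZ)))
  [3] S(add(add(Z, SSZ), mul(SSZ, add(SZ, SSZ))))
  [4] S(add(SSZ, mul(SSZ, add(SZ, SSZ))))
  [5] S(S(add(SZ, mul(SSZ, add(SZ, SSZ)))))
  [6] S(S(S(add(Z, mul(SSZ, add(SZ, SSZ))))))

Answer: after 6 steps: S(S(S(add(Z, mul(SSZ, add(SZ, SSZ))))))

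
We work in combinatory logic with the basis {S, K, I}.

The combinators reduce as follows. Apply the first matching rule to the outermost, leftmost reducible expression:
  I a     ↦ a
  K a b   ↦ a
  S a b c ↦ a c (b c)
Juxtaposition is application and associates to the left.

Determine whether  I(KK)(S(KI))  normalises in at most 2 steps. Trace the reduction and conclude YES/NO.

  start: I(KK)(S(KI))
  step 1: KK(S(KI))
  step 2: K

Answer: YES — reaches normal form K in 2 ≤ 2 steps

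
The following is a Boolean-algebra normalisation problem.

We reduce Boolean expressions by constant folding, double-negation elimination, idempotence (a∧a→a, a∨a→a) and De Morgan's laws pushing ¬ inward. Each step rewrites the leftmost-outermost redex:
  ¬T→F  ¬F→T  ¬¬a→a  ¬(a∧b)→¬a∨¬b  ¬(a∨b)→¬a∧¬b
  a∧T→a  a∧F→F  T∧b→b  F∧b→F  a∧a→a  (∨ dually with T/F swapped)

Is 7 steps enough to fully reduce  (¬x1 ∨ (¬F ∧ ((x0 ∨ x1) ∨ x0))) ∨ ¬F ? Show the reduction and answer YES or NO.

Answer: YES — reaches normal form T in 4 ≤ 7 steps

Reduction:
  start: (¬x1 ∨ (¬F ∧ ((x0 ∨ x1) ∨ x0))) ∨ ¬F
  [1] (¬x1 ∨ (T ∧ ((x0 ∨ x1) ∨ x0))) ∨ ¬F
  [2] (¬x1 ∨ ((x0 ∨ x1) ∨ x0)) ∨ ¬F
  [3] (¬x1 ∨ ((x0 ∨ x1) ∨ x0)) ∨ T
  [4] T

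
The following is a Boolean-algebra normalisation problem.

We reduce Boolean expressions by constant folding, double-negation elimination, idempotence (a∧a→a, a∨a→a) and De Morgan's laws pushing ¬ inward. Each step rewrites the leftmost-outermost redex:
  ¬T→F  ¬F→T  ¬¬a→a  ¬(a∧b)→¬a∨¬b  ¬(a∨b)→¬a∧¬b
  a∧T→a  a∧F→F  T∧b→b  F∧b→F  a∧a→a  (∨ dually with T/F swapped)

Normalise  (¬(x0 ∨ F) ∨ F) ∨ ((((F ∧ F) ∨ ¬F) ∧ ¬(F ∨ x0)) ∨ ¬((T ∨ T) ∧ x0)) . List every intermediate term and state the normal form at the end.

  start: (¬(x0 ∨ F) ∨ F) ∨ ((((F ∧ F) ∨ ¬F) ∧ ¬(F ∨ x0)) ∨ ¬((T ∨ T) ∧ x0))
  step 1: ¬(x0 ∨ F) ∨ ((((F ∧ F) ∨ ¬F) ∧ ¬(F ∨ x0)) ∨ ¬((T ∨ T) ∧ x0))
  step 2: (¬x0 ∧ ¬F) ∨ ((((F ∧ F) ∨ ¬F) ∧ ¬(F ∨ x0)) ∨ ¬((T ∨ T) ∧ x0))
  step 3: (¬x0 ∧ T) ∨ ((((F ∧ F) ∨ ¬F) ∧ ¬(F ∨ x0)) ∨ ¬((T ∨ T) ∧ x0))
  step 4: ¬x0 ∨ ((((F ∧ F) ∨ ¬F) ∧ ¬(F ∨ x0)) ∨ ¬((T ∨ T) ∧ x0))
  step 5: ¬x0 ∨ (((F ∨ ¬F) ∧ ¬(F ∨ x0)) ∨ ¬((T ∨ T) ∧ x0))
  step 6: ¬x0 ∨ ((¬F ∧ ¬(F ∨ x0)) ∨ ¬((T ∨ T) ∧ x0))
  step 7: ¬x0 ∨ ((T ∧ ¬(F ∨ x0)) ∨ ¬((T ∨ T) ∧ x0))
  step 8: ¬x0 ∨ (¬(F ∨ x0) ∨ ¬((T ∨ T) ∧ x0))
  step 9: ¬x0 ∨ ((¬F ∧ ¬x0) ∨ ¬((T ∨ T) ∧ x0))
  step 10: ¬x0 ∨ ((T ∧ ¬x0) ∨ ¬((T ∨ T) ∧ x0))
  step 11: ¬x0 ∨ (¬x0 ∨ ¬((T ∨ T) ∧ x0))
  step 12: ¬x0 ∨ (¬x0 ∨ (¬(T ∨ T) ∨ ¬x0))
  step 13: ¬x0 ∨ (¬x0 ∨ ((¬T ∧ ¬T) ∨ ¬x0))
  step 14: ¬x0 ∨ (¬x0 ∨ (¬T ∨ ¬x0))
  step 15: ¬x0 ∨ (¬x0 ∨ (F ∨ ¬x0))
  step 16: ¬x0 ∨ (¬x0 ∨ ¬x0)
  step 17: ¬x0 ∨ ¬x0
  step 18: ¬x0

Answer: normal form = ¬x0  (in 18 steps)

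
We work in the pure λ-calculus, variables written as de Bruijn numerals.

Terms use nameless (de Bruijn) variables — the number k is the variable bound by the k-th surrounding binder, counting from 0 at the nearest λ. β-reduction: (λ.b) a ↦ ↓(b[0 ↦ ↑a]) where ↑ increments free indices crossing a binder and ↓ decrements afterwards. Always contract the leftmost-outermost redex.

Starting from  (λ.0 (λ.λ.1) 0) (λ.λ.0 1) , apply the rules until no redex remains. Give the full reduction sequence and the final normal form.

Answer: normal form = λ.0 (λ.λ.1)  (in 4 steps)

Derivation:
  start: (λ.0 (λ.λ.1) 0) (λ.λ.0 1)
  step 1: (λ.λ.0 1) (λ.λ.1) (λ.λ.0 1)
  step 2: (λ.0 (λ.λ.1)) (λ.λ.0 1)
  step 3: (λ.λ.0 1) (λ.λ.1)
  step 4: λ.0 (λ.λ.1)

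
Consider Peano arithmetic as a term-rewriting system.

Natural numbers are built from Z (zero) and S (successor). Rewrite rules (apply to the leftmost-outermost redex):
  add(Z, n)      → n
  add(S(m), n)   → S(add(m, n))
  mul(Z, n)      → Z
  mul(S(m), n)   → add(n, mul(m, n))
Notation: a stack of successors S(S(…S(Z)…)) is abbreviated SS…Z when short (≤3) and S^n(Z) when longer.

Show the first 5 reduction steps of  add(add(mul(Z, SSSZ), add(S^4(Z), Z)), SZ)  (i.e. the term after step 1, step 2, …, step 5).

  start: add(add(mul(Z, SSSZ), add(S^4(Z), Z)), SZ)
  [1] add(add(Z, add(S^4(Z), Z)), SZ)
  [2] add(add(S^4(Z), Z), SZ)
  [3] add(S(add(SSSZ, Z)), SZ)
  [4] S(add(add(SSSZ, Z), SZ))
  [5] S(add(S(add(SSZ, Z)), SZ))

Answer: after 5 steps: S(add(S(add(SSZ, Z)), SZ))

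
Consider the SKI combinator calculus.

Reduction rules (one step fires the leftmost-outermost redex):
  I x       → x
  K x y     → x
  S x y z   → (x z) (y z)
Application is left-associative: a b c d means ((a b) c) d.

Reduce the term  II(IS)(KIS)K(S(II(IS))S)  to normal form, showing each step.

Answer: normal form = S(K(SSS))(S(K(SSS)))  (in 16 steps)

Derivation:
  start: II(IS)(KIS)K(S(II(IS))S)
  →1  I(IS)(KIS)K(S(II(IS))S)
  →2  IS(KIS)K(S(II(IS))S)
  →3  S(KIS)K(S(II(IS))S)
  →4  KIS(S(II(IS))S)(K(S(II(IS))S))
  →5  I(S(II(IS))S)(K(S(II(IS))S))
  →6  S(II(IS))S(K(S(II(IS))S))
  →7  II(IS)(K(S(II(IS))S))(S(K(S(II(IS))S)))
  →8  I(IS)(K(S(II(IS))S))(S(K(S(II(IS))S)))
  →9  IS(K(S(II(IS))S))(S(K(S(II(IS))S)))
  →10  S(K(S(II(IS))S))(S(K(S(II(IS))S)))
  →11  S(K(S(I(IS))S))(S(K(S(II(IS))S)))
  →12  S(K(S(IS)S))(S(K(S(II(IS))S)))
  →13  S(K(SSS))(S(K(S(II(IS))S)))
  →14  S(K(SSS))(S(K(S(I(IS))S)))
  →15  S(K(SSS))(S(K(S(IS)S)))
  →16  S(K(SSS))(S(K(SSS)))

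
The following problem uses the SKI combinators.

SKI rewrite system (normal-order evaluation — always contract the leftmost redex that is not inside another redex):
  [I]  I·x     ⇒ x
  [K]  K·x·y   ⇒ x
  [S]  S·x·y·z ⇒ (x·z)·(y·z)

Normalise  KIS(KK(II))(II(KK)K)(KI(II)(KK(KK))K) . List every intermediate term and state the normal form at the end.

  start: KIS(KK(II))(II(KK)K)(KI(II)(KK(KK))K)
  →1  I(KK(II))(II(KK)K)(KI(II)(KK(KK))K)
  →2  KK(II)(II(KK)K)(KI(II)(KK(KK))K)
  →3  K(II(KK)K)(KI(II)(KK(KK))K)
  →4  II(KK)K
  →5  I(KK)K
  →6  KKK
  →7  K

Answer: normal form = K  (in 7 steps)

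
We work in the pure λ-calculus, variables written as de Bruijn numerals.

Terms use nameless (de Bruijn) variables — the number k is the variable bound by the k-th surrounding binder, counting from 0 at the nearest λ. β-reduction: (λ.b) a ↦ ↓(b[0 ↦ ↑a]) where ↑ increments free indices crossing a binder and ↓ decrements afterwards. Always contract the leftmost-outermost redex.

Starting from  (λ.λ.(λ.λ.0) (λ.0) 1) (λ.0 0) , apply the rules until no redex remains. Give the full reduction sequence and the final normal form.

Answer: normal form = λ.λ.0 0  (in 3 steps)

Derivation:
  start: (λ.λ.(λ.λ.0) (λ.0) 1) (λ.0 0)
  step 1: λ.(λ.λ.0) (λ.0) (λ.0 0)
  step 2: λ.(λ.0) (λ.0 0)
  step 3: λ.λ.0 0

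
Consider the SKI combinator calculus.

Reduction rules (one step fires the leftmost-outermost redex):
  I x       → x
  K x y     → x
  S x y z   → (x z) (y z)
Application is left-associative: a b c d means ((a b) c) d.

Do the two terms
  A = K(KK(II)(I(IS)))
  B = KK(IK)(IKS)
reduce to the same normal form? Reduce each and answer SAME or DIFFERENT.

Term A:
  start: K(KK(II)(I(IS)))
  →1  K(K(I(IS)))
  →2  K(K(IS))
  →3  K(KS)

Term B:
  start: KK(IK)(IKS)
  →1  K(IKS)
  →2  K(KS)

Answer: SAME — A ⇓ K(KS), B ⇓ K(KS)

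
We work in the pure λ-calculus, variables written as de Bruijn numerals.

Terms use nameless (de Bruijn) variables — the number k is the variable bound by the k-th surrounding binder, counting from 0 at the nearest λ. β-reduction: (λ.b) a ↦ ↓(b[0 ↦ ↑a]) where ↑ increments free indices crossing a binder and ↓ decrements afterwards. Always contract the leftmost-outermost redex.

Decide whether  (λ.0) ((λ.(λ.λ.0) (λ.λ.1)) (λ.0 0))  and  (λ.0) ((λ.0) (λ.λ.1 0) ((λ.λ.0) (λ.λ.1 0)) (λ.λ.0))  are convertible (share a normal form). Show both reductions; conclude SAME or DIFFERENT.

Term A:
  start: (λ.0) ((λ.(λ.λ.0) (λ.λ.1)) (λ.0 0))
  step 1: (λ.(λ.λ.0) (λ.λ.1)) (λ.0 0)
  step 2: (λ.λ.0) (λ.λ.1)
  step 3: λ.0

Term B:
  start: (λ.0) ((λ.0) (λ.λ.1 0) ((λ.λ.0) (λ.λ.1 0)) (λ.λ.0))
  step 1: (λ.0) (λ.λ.1 0) ((λ.λ.0) (λ.λ.1 0)) (λ.λ.0)
  step 2: (λ.λ.1 0) ((λ.λ.0) (λ.λ.1 0)) (λ.λ.0)
  step 3: (λ.(λ.λ.0) (λ.λ.1 0) 0) (λ.λ.0)
  step 4: (λ.λ.0) (λ.λ.1 0) (λ.λ.0)
  step 5: (λ.0) (λ.λ.0)
  step 6: λ.λ.0

Answer: DIFFERENT — A ⇓ λ.0, B ⇓ λ.λ.0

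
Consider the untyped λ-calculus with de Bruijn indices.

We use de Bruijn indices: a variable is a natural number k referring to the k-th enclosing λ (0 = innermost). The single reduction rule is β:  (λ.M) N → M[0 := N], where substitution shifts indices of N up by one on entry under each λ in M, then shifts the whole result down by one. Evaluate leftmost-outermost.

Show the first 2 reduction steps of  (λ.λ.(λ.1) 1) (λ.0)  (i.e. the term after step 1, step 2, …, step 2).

Answer: after 2 steps: λ.0

Reduction:
  start: (λ.λ.(λ.1) 1) (λ.0)
  →1  λ.(λ.1) (λ.0)
  →2  λ.0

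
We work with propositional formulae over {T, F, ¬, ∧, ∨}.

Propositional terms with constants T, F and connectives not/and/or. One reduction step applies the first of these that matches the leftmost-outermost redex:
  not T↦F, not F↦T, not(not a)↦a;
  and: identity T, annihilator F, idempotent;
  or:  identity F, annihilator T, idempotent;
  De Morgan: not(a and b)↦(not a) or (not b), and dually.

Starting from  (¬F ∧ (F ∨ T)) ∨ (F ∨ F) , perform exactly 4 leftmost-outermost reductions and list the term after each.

  start: (¬F ∧ (F ∨ T)) ∨ (F ∨ F)
  →1  (T ∧ (F ∨ T)) ∨ (F ∨ F)
  →2  (F ∨ T) ∨ (F ∨ F)
  →3  T ∨ (F ∨ F)
  →4  T

Answer: after 4 steps: T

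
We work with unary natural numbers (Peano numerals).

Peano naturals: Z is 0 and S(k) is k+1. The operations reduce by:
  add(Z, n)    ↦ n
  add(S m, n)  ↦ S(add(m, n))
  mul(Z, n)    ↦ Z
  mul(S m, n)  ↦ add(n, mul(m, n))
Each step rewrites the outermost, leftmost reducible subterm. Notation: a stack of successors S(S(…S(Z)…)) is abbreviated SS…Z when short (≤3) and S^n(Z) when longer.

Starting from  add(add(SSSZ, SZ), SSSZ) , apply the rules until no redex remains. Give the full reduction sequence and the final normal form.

Answer: normal form = S^7(Z)  (in 9 steps)

Derivation:
  start: add(add(SSSZ, SZ), SSSZ)
  →1  add(S(add(SSZ, SZ)), SSSZ)
  →2  S(add(add(SSZ, SZ), SSSZ))
  →3  S(add(S(add(SZ, SZ)), SSSZ))
  →4  S(S(add(add(SZ, SZ), SSSZ)))
  →5  S(S(add(S(add(Z, SZ)), SSSZ)))
  →6  S(S(S(add(add(Z, SZ), SSSZ))))
  →7  S(S(S(add(SZ, SSSZ))))
  →8  S(S(S(S(add(Z, SSSZ)))))
  →9  S^7(Z)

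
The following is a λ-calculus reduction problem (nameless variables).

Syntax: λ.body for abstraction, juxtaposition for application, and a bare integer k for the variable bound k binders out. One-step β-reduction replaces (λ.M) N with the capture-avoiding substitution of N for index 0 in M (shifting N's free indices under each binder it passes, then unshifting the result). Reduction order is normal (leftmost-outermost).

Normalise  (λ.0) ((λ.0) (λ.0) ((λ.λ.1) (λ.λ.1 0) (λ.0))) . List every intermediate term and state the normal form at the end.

  start: (λ.0) ((λ.0) (λ.0) ((λ.λ.1) (λ.λ.1 0) (λ.0)))
  [1] (λ.0) (λ.0) ((λ.λ.1) (λ.λ.1 0) (λ.0))
  [2] (λ.0) ((λ.λ.1) (λ.λ.1 0) (λ.0))
  [3] (λ.λ.1) (λ.λ.1 0) (λ.0)
  [4] (λ.λ.λ.1 0) (λ.0)
  [5] λ.λ.1 0

Answer: normal form = λ.λ.1 0  (in 5 steps)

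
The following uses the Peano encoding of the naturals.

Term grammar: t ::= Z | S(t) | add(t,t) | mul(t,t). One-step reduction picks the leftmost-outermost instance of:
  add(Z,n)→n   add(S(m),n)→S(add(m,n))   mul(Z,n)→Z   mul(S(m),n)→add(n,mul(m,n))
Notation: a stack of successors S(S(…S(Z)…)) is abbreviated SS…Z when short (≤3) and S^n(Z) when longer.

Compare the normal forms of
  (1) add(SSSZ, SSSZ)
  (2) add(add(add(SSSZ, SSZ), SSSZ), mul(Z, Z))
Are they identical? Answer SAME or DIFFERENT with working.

Term A:
  start: add(SSSZ, SSSZ)
  step 1: S(add(SSZ, SSSZ))
  step 2: S(S(add(SZ, SSSZ)))
  step 3: S(S(S(add(Z, SSSZ))))
  step 4: S^6(Z)

Term B:
  start: add(add(add(SSSZ, SSZ), SSSZ), mul(Z, Z))
  step 1: add(add(S(add(SSZ, SSZ)), SSSZ), mul(Z, Z))
  step 2: add(S(add(add(SSZ, SSZ), SSSZ)), mul(Z, Z))
  step 3: S(add(add(add(SSZ, SSZ), SSSZ), mul(Z, Z)))
  step 4: S(add(add(S(add(SZ, SSZ)), SSSZ), mul(Z, Z)))
  step 5: S(add(S(add(add(SZ, SSZ), SSSZ)), mul(Z, Z)))
  step 6: S(S(add(add(add(SZ, SSZ), SSSZ), mul(Z, Z))))
  step 7: S(S(add(add(S(add(Z, SSZ)), SSSZ), mul(Z, Z))))
  step 8: S(S(add(S(add(add(Z, SSZ), SSSZ)), mul(Z, Z))))
  step 9: S(S(S(add(add(add(Z, SSZ), SSSZ), mul(Z, Z)))))
  step 10: S(S(S(add(add(SSZ, SSSZ), mul(Z, Z)))))
  step 11: S(S(S(add(S(add(SZ, SSSZ)), mul(Z, Z)))))
  step 12: S(S(S(S(add(add(SZ, SSSZ), mul(Z, Z))))))
  step 13: S(S(S(S(add(S(add(Z, SSSZ)), mul(Z, Z))))))
  step 14: S(S(S(S(S(add(add(Z, SSSZ), mul(Z, Z)))))))
  step 15: S(S(S(S(S(add(SSSZ, mul(Z, Z)))))))
  step 16: S(S(S(S(S(S(add(SSZ, mul(Z, Z))))))))
  step 17: S(S(S(S(S(S(S(add(SZ, mul(Z, Z)))))))))
  step 18: S(S(S(S(S(S(S(S(add(Z, mul(Z, Z))))))))))
  step 19: S(S(S(S(S(S(S(S(mul(Z, Z)))))))))
  step 20: S^8(Z)

Answer: DIFFERENT — A ⇓ S^6(Z), B ⇓ S^8(Z)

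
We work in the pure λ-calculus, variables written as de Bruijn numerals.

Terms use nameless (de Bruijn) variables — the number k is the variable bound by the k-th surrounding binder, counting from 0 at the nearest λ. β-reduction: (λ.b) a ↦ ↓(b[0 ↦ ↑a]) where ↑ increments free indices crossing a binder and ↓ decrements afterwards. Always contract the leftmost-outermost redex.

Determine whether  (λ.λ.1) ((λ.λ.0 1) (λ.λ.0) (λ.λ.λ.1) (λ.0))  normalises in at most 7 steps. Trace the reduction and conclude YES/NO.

Answer: YES — reaches normal form λ.λ.λ.0 in 5 ≤ 7 steps

Derivation:
  start: (λ.λ.1) ((λ.λ.0 1) (λ.λ.0) (λ.λ.λ.1) (λ.0))
  →1  λ.(λ.λ.0 1) (λ.λ.0) (λ.λ.λ.1) (λ.0)
  →2  λ.(λ.0 (λ.λ.0)) (λ.λ.λ.1) (λ.0)
  →3  λ.(λ.λ.λ.1) (λ.λ.0) (λ.0)
  →4  λ.(λ.λ.1) (λ.0)
  →5  λ.λ.λ.0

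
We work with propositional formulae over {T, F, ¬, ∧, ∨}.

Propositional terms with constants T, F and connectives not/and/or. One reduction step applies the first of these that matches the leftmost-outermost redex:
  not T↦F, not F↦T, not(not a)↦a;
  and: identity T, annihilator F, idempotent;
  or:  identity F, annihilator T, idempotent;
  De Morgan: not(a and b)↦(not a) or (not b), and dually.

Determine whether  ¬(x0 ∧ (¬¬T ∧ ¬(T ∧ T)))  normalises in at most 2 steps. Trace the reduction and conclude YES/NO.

  start: ¬(x0 ∧ (¬¬T ∧ ¬(T ∧ T)))
  step 1: ¬x0 ∨ ¬(¬¬T ∧ ¬(T ∧ T))
  step 2: ¬x0 ∨ (¬¬¬T ∨ ¬¬(T ∧ T))

Answer: NO — after 2 steps the term is ¬x0 ∨ (¬¬¬T ∨ ¬¬(T ∧ T)), not yet normal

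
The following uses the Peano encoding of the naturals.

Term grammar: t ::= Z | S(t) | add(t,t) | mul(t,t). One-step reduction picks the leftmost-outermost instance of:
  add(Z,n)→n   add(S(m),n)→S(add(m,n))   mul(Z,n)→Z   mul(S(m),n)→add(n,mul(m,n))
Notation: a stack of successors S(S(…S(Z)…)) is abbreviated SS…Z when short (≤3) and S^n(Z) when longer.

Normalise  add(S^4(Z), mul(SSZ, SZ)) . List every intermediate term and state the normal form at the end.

Answer: normal form = S^6(Z)  (in 12 steps)

Derivation:
  start: add(S^4(Z), mul(SSZ, SZ))
  step 1: S(add(SSSZ, mul(SSZ, SZ)))
  step 2: S(S(add(SSZ, mul(SSZ, SZ))))
  step 3: S(S(S(add(SZ, mul(SSZ, SZ)))))
  step 4: S(S(S(S(add(Z, mul(SSZ, SZ))))))
  step 5: S(S(S(S(mul(SSZ, SZ)))))
  step 6: S(S(S(S(add(SZ, mul(SZ, SZ))))))
  step 7: S(S(S(S(S(add(Z, mul(SZ, SZ)))))))
  step 8: S(S(S(S(S(mul(SZ, SZ))))))
  step 9: S(S(S(S(S(add(SZ, mul(Z, SZ)))))))
  step 10: S(S(S(S(S(S(add(Z, mul(Z, SZ))))))))
  step 11: S(S(S(S(S(S(mul(Z, SZ)))))))
  step 12: S^6(Z)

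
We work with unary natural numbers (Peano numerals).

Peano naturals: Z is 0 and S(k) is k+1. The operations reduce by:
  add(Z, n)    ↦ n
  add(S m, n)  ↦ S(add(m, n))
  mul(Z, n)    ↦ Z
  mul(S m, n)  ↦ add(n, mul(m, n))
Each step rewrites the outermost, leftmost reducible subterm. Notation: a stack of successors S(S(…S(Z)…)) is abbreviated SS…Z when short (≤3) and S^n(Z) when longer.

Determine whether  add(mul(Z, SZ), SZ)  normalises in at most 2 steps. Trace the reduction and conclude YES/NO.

Answer: YES — reaches normal form SZ in 2 ≤ 2 steps

Derivation:
  start: add(mul(Z, SZ), SZ)
  →1  add(Z, SZ)
  →2  SZ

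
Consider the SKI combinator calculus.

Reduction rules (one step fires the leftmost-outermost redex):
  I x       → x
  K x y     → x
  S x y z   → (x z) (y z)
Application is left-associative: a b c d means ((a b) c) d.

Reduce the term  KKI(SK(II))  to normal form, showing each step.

  start: KKI(SK(II))
  →1  K(SK(II))
  →2  K(SKI)

Answer: normal form = K(SKI)  (in 2 steps)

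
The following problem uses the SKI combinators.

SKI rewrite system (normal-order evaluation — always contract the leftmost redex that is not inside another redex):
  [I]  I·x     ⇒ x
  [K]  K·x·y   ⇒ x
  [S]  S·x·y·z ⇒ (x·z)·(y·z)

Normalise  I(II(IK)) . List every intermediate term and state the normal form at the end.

  start: I(II(IK))
  [1] II(IK)
  [2] I(IK)
  [3] IK
  [4] K

Answer: normal form = K  (in 4 steps)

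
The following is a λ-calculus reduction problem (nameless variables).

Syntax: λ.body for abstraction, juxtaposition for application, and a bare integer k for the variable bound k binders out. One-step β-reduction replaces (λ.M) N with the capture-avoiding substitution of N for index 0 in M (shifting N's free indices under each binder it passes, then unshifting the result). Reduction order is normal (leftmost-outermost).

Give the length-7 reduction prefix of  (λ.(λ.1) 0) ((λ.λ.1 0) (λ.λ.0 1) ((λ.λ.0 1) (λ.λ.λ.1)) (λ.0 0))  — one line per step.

  start: (λ.(λ.1) 0) ((λ.λ.1 0) (λ.λ.0 1) ((λ.λ.0 1) (λ.λ.λ.1)) (λ.0 0))
  step 1: (λ.(λ.λ.1 0) (λ.λ.0 1) ((λ.λ.0 1) (λ.λ.λ.1)) (λ.0 0)) ((λ.λ.1 0) (λ.λ.0 1) ((λ.λ.0 1) (λ.λ.λ.1)) (λ.0 0))
  step 2: (λ.λ.1 0) (λ.λ.0 1) ((λ.λ.0 1) (λ.λ.λ.1)) (λ.0 0)
  step 3: (λ.(λ.λ.0 1) 0) ((λ.λ.0 1) (λ.λ.λ.1)) (λ.0 0)
  step 4: (λ.λ.0 1) ((λ.λ.0 1) (λ.λ.λ.1)) (λ.0 0)
  step 5: (λ.0 ((λ.λ.0 1) (λ.λ.λ.1))) (λ.0 0)
  step 6: (λ.0 0) ((λ.λ.0 1) (λ.λ.λ.1))
  step 7: (λ.λ.0 1) (λ.λ.λ.1) ((λ.λ.0 1) (λ.λ.λ.1))

Answer: after 7 steps: (λ.λ.0 1) (λ.λ.λ.1) ((λ.λ.0 1) (λ.λ.λ.1))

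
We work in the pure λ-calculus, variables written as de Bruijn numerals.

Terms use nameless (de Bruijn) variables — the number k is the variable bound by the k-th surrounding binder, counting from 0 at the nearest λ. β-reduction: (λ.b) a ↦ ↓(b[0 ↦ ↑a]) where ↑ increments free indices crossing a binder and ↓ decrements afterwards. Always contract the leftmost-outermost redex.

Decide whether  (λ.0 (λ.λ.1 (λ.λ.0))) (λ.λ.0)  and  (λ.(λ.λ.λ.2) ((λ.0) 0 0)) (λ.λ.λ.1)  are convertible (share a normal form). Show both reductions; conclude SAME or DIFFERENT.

Term A:
  start: (λ.0 (λ.λ.1 (λ.λ.0))) (λ.λ.0)
  step 1: (λ.λ.0) (λ.λ.1 (λ.λ.0))
  step 2: λ.0

Term B:
  start: (λ.(λ.λ.λ.2) ((λ.0) 0 0)) (λ.λ.λ.1)
  step 1: (λ.λ.λ.2) ((λ.0) (λ.λ.λ.1) (λ.λ.λ.1))
  step 2: λ.λ.(λ.0) (λ.λ.λ.1) (λ.λ.λ.1)
  step 3: λ.λ.(λ.λ.λ.1) (λ.λ.λ.1)
  step 4: λ.λ.λ.λ.1

Answer: DIFFERENT — A ⇓ λ.0, B ⇓ λ.λ.λ.λ.1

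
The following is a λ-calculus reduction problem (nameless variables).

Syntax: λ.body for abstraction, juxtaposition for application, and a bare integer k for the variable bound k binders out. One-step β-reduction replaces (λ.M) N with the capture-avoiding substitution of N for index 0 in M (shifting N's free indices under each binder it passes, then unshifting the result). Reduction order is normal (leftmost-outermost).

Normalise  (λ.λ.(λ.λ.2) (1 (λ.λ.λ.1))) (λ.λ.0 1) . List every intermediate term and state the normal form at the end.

  start: (λ.λ.(λ.λ.2) (1 (λ.λ.λ.1))) (λ.λ.0 1)
  →1  λ.(λ.λ.2) ((λ.λ.0 1) (λ.λ.λ.1))
  →2  λ.λ.1

Answer: normal form = λ.λ.1  (in 2 steps)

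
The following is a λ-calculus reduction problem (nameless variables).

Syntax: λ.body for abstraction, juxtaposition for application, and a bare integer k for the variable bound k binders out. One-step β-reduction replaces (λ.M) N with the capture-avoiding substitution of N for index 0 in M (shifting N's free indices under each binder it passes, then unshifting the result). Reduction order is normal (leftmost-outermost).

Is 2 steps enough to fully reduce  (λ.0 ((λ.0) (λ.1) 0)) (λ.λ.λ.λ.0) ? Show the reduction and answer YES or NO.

Answer: YES — reaches normal form λ.λ.λ.0 in 2 ≤ 2 steps

Derivation:
  start: (λ.0 ((λ.0) (λ.1) 0)) (λ.λ.λ.λ.0)
  step 1: (λ.λ.λ.λ.0) ((λ.0) (λ.λ.λ.λ.λ.0) (λ.λ.λ.λ.0))
  step 2: λ.λ.λ.0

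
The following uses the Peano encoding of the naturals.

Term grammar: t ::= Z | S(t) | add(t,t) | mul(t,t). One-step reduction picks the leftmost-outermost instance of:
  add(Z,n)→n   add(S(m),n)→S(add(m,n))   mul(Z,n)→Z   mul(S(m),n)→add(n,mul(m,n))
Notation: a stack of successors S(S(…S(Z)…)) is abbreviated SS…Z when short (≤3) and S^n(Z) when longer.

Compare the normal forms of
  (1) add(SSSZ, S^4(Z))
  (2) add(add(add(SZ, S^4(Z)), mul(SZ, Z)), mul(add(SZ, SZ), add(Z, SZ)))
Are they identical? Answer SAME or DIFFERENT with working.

Term A:
  start: add(SSSZ, S^4(Z))
  [1] S(add(SSZ, S^4(Z)))
  [2] S(S(add(SZ, S^4(Z))))
  [3] S(S(S(add(Z, S^4(Z)))))
  [4] S^7(Z)

Term B:
  start: add(add(add(SZ, S^4(Z)), mul(SZ, Z)), mul(add(SZ, SZ), add(Z, SZ)))
  [1] add(add(S(add(Z, S^4(Z))), mul(SZ, Z)), mul(add(SZ, SZ), add(Z, SZ)))
  [2] add(S(add(add(Z, S^4(Z)), mul(SZ, Z))), mul(add(SZ, SZ), add(Z, SZ)))
  [3] S(add(add(add(Z, S^4(Z)), mul(SZ, Z)), mul(add(SZ, SZ), add(Z, SZ))))
  [4] S(add(add(S^4(Z), mul(SZ, Z)), mul(add(SZ, SZ), add(Z, SZ))))
  [5] S(add(S(add(SSSZ, mul(SZ, Z))), mul(add(SZ, SZ), add(Z, SZ))))
  [6] S(S(add(add(SSSZ, mul(SZ, Z)), mul(add(SZ, SZ), add(Z, SZ)))))
  [7] S(S(add(S(add(SSZ, mul(SZ, Z))), mul(add(SZ, SZ), add(Z, SZ)))))
  [8] S(S(S(add(add(SSZ, mul(SZ, Z)), mul(add(SZ, SZ), add(Z, SZ))))))
  [9] S(S(S(add(S(add(SZ, mul(SZ, Z))), mul(add(SZ, SZ), add(Z, SZ))))))
  [10] S(S(S(S(add(add(SZ, mul(SZ, Z)), mul(add(SZ, SZ), add(Z, SZ)))))))
  [11] S(S(S(S(add(S(add(Z, mul(SZ, Z))), mul(add(SZ, SZ), add(Z, SZ)))))))
  [12] S(S(S(S(S(add(add(Z, mul(SZ, Z)), mul(add(SZ, SZ), add(Z, SZ))))))))
  [13] S(S(S(S(S(add(mul(SZ, Z), mul(add(SZ, SZ), add(Z, SZ))))))))
  [14] S(S(S(S(S(add(add(Z, mul(Z, Z)), mul(add(SZ, SZ), add(Z, SZ))))))))
  [15] S(S(S(S(S(add(mul(Z, Z), mul(add(SZ, SZ), add(Z, SZ))))))))
  [16] S(S(S(S(S(add(Z, mul(add(SZ, SZ), add(Z, SZ))))))))
  [17] S(S(S(S(S(mul(add(SZ, SZ), add(Z, SZ)))))))
  [18] S(S(S(S(S(mul(S(add(Z, SZ)), add(Z, SZ)))))))
  [19] S(S(S(S(S(add(add(Z, SZ), mul(add(Z, SZ), add(Z, SZ))))))))
  [20] S(S(S(S(S(add(SZ, mul(add(Z, SZ), add(Z, SZ))))))))
  [21] S(S(S(S(S(S(add(Z, mul(add(Z, SZ), add(Z, SZ)))))))))
  [22] S(S(S(S(S(S(mul(add(Z, SZ), add(Z, SZ))))))))
  [23] S(S(S(S(S(S(mul(SZ, add(Z, SZ))))))))
  [24] S(S(S(S(S(S(add(add(Z, SZ), mul(Z, add(Z, SZ)))))))))
  [25] S(S(S(S(S(S(add(SZ, mul(Z, add(Z, SZ)))))))))
  [26] S(S(S(S(S(S(S(add(Z, mul(Z, add(Z, SZ))))))))))
  [27] S(S(S(S(S(S(S(mul(Z, add(Z, SZ)))))))))
  [28] S^7(Z)

Answer: SAME — A ⇓ S^7(Z), B ⇓ S^7(Z)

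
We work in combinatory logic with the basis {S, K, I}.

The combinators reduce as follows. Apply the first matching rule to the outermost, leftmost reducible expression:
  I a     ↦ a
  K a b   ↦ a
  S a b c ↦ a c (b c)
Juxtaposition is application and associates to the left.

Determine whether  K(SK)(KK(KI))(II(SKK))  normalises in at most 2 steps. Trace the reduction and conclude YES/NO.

Answer: NO — after 2 steps the term is SK(I(SKK)), not yet normal

Working:
  start: K(SK)(KK(KI))(II(SKK))
  step 1: SK(II(SKK))
  step 2: SK(I(SKK))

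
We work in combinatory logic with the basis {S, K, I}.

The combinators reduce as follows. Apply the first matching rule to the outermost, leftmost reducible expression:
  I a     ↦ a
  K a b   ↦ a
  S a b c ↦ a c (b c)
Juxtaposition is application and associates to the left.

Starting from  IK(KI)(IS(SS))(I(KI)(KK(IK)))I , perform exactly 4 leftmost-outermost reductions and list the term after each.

  start: IK(KI)(IS(SS))(I(KI)(KK(IK)))I
  step 1: K(KI)(IS(SS))(I(KI)(KK(IK)))I
  step 2: KI(I(KI)(KK(IK)))I
  step 3: II
  step 4: I

Answer: after 4 steps: I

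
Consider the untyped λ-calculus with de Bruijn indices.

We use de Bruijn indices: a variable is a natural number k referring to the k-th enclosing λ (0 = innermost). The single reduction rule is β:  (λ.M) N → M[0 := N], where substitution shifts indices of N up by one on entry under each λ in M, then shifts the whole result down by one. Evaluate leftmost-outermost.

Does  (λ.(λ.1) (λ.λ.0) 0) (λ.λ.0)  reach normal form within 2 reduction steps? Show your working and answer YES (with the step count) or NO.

Answer: NO — after 2 steps the term is (λ.λ.0) (λ.λ.0), not yet normal

Working:
  start: (λ.(λ.1) (λ.λ.0) 0) (λ.λ.0)
  →1  (λ.λ.λ.0) (λ.λ.0) (λ.λ.0)
  →2  (λ.λ.0) (λ.λ.0)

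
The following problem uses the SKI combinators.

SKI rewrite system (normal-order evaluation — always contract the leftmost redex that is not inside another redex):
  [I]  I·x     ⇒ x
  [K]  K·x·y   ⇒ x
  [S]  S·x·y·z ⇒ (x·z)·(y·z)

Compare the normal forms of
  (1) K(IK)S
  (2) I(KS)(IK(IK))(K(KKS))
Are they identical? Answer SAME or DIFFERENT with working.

Answer: DIFFERENT — A ⇓ K, B ⇓ S(KK)

Working:
Term A:
  start: K(IK)S
  step 1: IK
  step 2: K

Term B:
  start: I(KS)(IK(IK))(K(KKS))
  step 1: KS(IK(IK))(K(KKS))
  step 2: S(K(KKS))
  step 3: S(KK)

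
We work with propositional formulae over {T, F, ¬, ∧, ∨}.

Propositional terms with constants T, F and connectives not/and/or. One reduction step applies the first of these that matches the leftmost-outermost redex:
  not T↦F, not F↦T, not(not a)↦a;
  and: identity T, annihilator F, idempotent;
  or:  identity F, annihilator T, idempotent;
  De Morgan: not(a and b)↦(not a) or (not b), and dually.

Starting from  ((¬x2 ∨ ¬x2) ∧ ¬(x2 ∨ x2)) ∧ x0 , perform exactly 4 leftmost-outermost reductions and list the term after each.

Answer: after 4 steps: ¬x2 ∧ x0

Reduction:
  start: ((¬x2 ∨ ¬x2) ∧ ¬(x2 ∨ x2)) ∧ x0
  →1  (¬x2 ∧ ¬(x2 ∨ x2)) ∧ x0
  →2  (¬x2 ∧ (¬x2 ∧ ¬x2)) ∧ x0
  →3  (¬x2 ∧ ¬x2) ∧ x0
  →4  ¬x2 ∧ x0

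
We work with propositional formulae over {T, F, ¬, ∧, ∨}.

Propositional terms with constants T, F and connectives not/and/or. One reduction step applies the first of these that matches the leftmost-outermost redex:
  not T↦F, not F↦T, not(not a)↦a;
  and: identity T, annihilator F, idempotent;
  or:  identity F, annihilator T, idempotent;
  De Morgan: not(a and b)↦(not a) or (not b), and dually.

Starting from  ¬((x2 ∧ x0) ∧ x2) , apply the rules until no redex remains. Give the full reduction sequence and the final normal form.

  start: ¬((x2 ∧ x0) ∧ x2)
  →1  ¬(x2 ∧ x0) ∨ ¬x2
  →2  (¬x2 ∨ ¬x0) ∨ ¬x2

Answer: normal form = (¬x2 ∨ ¬x0) ∨ ¬x2  (in 2 steps)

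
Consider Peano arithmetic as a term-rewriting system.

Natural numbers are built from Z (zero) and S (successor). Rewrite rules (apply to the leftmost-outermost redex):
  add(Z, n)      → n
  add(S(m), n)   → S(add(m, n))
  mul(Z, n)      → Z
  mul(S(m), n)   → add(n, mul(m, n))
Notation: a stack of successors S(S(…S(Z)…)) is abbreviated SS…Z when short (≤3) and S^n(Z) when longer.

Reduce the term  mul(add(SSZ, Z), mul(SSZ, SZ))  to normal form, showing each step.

Answer: normal form = S^4(Z)  (in 26 steps)

Derivation:
  start: mul(add(SSZ, Z), mul(SSZ, SZ))
  [1] mul(S(add(SZ, Z)), mul(SSZ, SZ))
  [2] add(mul(SSZ, SZ), mul(add(SZ, Z), mul(SSZ, SZ)))
  [3] add(add(SZ, mul(SZ, SZ)), mul(add(SZ, Z), mul(SSZ, SZ)))
  [4] add(S(add(Z, mul(SZ, SZ))), mul(add(SZ, Z), mul(SSZ, SZ)))
  [5] S(add(add(Z, mul(SZ, SZ)), mul(add(SZ, Z), mul(SSZ, SZ))))
  [6] S(add(mul(SZ, SZ), mul(add(SZ, Z), mul(SSZ, SZ))))
  [7] S(add(add(SZ, mul(Z, SZ)), mul(add(SZ, Z), mul(SSZ, SZ))))
  [8] S(add(S(add(Z, mul(Z, SZ))), mul(add(SZ, Z), mul(SSZ, SZ))))
  [9] S(S(add(add(Z, mul(Z, SZ)), mul(add(SZ, Z), mul(SSZ, SZ)))))
  [10] S(S(add(mul(Z, SZ), mul(add(SZ, Z), mul(SSZ, SZ)))))
  [11] S(S(add(Z, mul(add(SZ, Z), mul(SSZ, SZ)))))
  [12] S(S(mul(add(SZ, Z), mul(SSZ, SZ))))
  [13] S(S(mul(S(add(Z, Z)), mul(SSZ, SZ))))
  [14] S(S(add(mul(SSZ, SZ), mul(add(Z, Z), mul(SSZ, SZ)))))
  [15] S(S(add(add(SZ, mul(SZ, SZ)), mul(add(Z, Z), mul(SSZ, SZ)))))
  [16] S(S(add(S(add(Z, mul(SZ, SZ))), mul(add(Z, Z), mul(SSZ, SZ)))))
  [17] S(S(S(add(add(Z, mul(SZ, SZ)), mul(add(Z, Z), mul(SSZ, SZ))))))
  [18] S(S(S(add(mul(SZ, SZ), mul(add(Z, Z), mul(SSZ, SZ))))))
  [19] S(S(S(add(add(SZ, mul(Z, SZ)), mul(add(Z, Z), mul(SSZ, SZ))))))
  [20] S(S(S(add(S(add(Z, mul(Z, SZ))), mul(add(Z, Z), mul(SSZ, SZ))))))
  [21] S(S(S(S(add(add(Z, mul(Z, SZ)), mul(add(Z, Z), mul(SSZ, SZ)))))))
  [22] S(S(S(S(add(mul(Z, SZ), mul(add(Z, Z), mul(SSZ, SZ)))))))
  [23] S(S(S(S(add(Z, mul(add(Z, Z), mul(SSZ, SZ)))))))
  [24] S(S(S(S(mul(add(Z, Z), mul(SSZ, SZ))))))
  [25] S(S(S(S(mul(Z, mul(SSZ, SZ))))))
  [26] S^4(Z)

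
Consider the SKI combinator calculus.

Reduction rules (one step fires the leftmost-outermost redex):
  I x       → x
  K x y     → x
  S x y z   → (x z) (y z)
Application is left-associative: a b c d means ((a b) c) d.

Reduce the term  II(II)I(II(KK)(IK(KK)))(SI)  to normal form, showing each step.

Answer: normal form = K(SI)  (in 8 steps)

Working:
  start: II(II)I(II(KK)(IK(KK)))(SI)
  [1] I(II)I(II(KK)(IK(KK)))(SI)
  [2] III(II(KK)(IK(KK)))(SI)
  [3] II(II(KK)(IK(KK)))(SI)
  [4] I(II(KK)(IK(KK)))(SI)
  [5] II(KK)(IK(KK))(SI)
  [6] I(KK)(IK(KK))(SI)
  [7] KK(IK(KK))(SI)
  [8] K(SI)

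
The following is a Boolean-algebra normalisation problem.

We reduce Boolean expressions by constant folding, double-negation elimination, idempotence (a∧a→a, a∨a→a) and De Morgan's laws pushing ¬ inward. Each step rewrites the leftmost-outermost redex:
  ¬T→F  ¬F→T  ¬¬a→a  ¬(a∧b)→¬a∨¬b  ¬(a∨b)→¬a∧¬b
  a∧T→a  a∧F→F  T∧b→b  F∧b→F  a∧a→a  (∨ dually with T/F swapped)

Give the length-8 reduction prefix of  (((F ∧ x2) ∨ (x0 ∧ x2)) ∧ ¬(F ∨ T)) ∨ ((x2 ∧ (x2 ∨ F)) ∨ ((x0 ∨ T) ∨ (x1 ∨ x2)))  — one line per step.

  start: (((F ∧ x2) ∨ (x0 ∧ x2)) ∧ ¬(F ∨ T)) ∨ ((x2 ∧ (x2 ∨ F)) ∨ ((x0 ∨ T) ∨ (x1 ∨ x2)))
  →1  ((F ∨ (x0 ∧ x2)) ∧ ¬(F ∨ T)) ∨ ((x2 ∧ (x2 ∨ F)) ∨ ((x0 ∨ T) ∨ (x1 ∨ x2)))
  →2  ((x0 ∧ x2) ∧ ¬(F ∨ T)) ∨ ((x2 ∧ (x2 ∨ F)) ∨ ((x0 ∨ T) ∨ (x1 ∨ x2)))
  →3  ((x0 ∧ x2) ∧ (¬F ∧ ¬T)) ∨ ((x2 ∧ (x2 ∨ F)) ∨ ((x0 ∨ T) ∨ (x1 ∨ x2)))
  →4  ((x0 ∧ x2) ∧ (T ∧ ¬T)) ∨ ((x2 ∧ (x2 ∨ F)) ∨ ((x0 ∨ T) ∨ (x1 ∨ x2)))
  →5  ((x0 ∧ x2) ∧ ¬T) ∨ ((x2 ∧ (x2 ∨ F)) ∨ ((x0 ∨ T) ∨ (x1 ∨ x2)))
  →6  ((x0 ∧ x2) ∧ F) ∨ ((x2 ∧ (x2 ∨ F)) ∨ ((x0 ∨ T) ∨ (x1 ∨ x2)))
  →7  F ∨ ((x2 ∧ (x2 ∨ F)) ∨ ((x0 ∨ T) ∨ (x1 ∨ x2)))
  →8  (x2 ∧ (x2 ∨ F)) ∨ ((x0 ∨ T) ∨ (x1 ∨ x2))

Answer: after 8 steps: (x2 ∧ (x2 ∨ F)) ∨ ((x0 ∨ T) ∨ (x1 ∨ x2))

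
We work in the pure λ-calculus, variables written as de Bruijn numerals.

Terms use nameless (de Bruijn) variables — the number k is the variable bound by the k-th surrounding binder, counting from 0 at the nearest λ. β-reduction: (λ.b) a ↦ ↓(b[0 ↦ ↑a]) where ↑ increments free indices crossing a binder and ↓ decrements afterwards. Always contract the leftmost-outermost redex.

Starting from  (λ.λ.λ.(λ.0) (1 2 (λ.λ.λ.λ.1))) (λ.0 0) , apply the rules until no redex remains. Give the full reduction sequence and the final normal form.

  start: (λ.λ.λ.(λ.0) (1 2 (λ.λ.λ.λ.1))) (λ.0 0)
  step 1: λ.λ.(λ.0) (1 (λ.0 0) (λ.λ.λ.λ.1))
  step 2: λ.λ.1 (λ.0 0) (λ.λ.λ.λ.1)

Answer: normal form = λ.λ.1 (λ.0 0) (λ.λ.λ.λ.1)  (in 2 steps)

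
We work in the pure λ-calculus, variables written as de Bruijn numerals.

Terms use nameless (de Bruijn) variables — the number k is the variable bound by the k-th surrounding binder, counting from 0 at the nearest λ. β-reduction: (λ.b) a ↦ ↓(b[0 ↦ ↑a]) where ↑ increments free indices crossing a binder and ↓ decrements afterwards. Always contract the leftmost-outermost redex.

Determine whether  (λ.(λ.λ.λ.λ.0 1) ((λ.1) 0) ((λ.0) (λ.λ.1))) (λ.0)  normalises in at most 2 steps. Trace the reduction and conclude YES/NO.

Answer: NO — after 2 steps the term is (λ.λ.λ.0 1) ((λ.0) (λ.λ.1)), not yet normal

Derivation:
  start: (λ.(λ.λ.λ.λ.0 1) ((λ.1) 0) ((λ.0) (λ.λ.1))) (λ.0)
  [1] (λ.λ.λ.λ.0 1) ((λ.λ.0) (λ.0)) ((λ.0) (λ.λ.1))
  [2] (λ.λ.λ.0 1) ((λ.0) (λ.λ.1))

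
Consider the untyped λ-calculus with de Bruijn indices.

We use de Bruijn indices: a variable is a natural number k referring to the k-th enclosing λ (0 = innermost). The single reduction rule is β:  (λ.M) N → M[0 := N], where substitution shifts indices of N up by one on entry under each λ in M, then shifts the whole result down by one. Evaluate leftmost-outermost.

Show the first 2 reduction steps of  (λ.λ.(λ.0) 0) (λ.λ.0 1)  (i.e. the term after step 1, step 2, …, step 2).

Answer: after 2 steps: λ.0

Derivation:
  start: (λ.λ.(λ.0) 0) (λ.λ.0 1)
  [1] λ.(λ.0) 0
  [2] λ.0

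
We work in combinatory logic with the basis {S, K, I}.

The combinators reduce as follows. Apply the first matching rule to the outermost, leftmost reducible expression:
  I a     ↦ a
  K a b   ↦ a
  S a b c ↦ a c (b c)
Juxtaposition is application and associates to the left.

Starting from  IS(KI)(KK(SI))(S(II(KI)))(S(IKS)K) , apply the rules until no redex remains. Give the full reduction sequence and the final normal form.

Answer: normal form = S(KI)  (in 8 steps)

Reduction:
  start: IS(KI)(KK(SI))(S(II(KI)))(S(IKS)K)
  step 1: S(KI)(KK(SI))(S(II(KI)))(S(IKS)K)
  step 2: KI(S(II(KI)))(KK(SI)(S(II(KI))))(S(IKS)K)
  step 3: I(KK(SI)(S(II(KI))))(S(IKS)K)
  step 4: KK(SI)(S(II(KI)))(S(IKS)K)
  step 5: K(S(II(KI)))(S(IKS)K)
  step 6: S(II(KI))
  step 7: S(I(KI))
  step 8: S(KI)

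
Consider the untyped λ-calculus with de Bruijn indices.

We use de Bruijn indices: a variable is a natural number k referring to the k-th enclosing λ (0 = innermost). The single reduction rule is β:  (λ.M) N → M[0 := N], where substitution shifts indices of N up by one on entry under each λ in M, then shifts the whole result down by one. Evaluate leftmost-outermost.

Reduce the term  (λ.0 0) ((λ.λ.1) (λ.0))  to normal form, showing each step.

  start: (λ.0 0) ((λ.λ.1) (λ.0))
  [1] (λ.λ.1) (λ.0) ((λ.λ.1) (λ.0))
  [2] (λ.λ.0) ((λ.λ.1) (λ.0))
  [3] λ.0

Answer: normal form = λ.0  (in 3 steps)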